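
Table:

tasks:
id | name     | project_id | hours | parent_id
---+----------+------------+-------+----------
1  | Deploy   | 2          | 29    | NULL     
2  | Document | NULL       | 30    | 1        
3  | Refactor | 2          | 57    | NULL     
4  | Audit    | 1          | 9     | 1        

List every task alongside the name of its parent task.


This is a self-join: tasks is joined to a second copy of itself, matching each row's parent_id to another row's id. Use LEFT JOIN so rows with parent_id=NULL are kept.
  - task 1 (Deploy): parent_id=NULL -> NULL
  - task 2 (Document): parent_id=1 -> Deploy
  - task 3 (Refactor): parent_id=NULL -> NULL
  - task 4 (Audit): parent_id=1 -> Deploy

SQL:
SELECT a.name AS item, b.name AS parent
FROM tasks a
LEFT JOIN tasks b ON a.parent_id = b.id

Result:
item     | parent
---------+-------
Deploy   | NULL  
Document | Deploy
Refactor | NULL  
Audit    | Deploy


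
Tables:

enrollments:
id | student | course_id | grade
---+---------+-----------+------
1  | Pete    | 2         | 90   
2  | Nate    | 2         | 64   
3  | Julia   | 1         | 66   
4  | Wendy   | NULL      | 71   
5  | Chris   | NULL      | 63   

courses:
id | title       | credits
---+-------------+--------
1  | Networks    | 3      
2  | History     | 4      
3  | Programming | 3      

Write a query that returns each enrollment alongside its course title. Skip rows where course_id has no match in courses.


INNER JOIN keeps only enrollments rows whose course_id matches an id in courses. Walk through each enrollment:
  - enrollment 1 (Pete): course_id=2 -> matches History
  - enrollment 2 (Nate): course_id=2 -> matches History
  - enrollment 3 (Julia): course_id=1 -> matches Networks
  - enrollment 4 (Wendy): course_id=NULL, no match -> dropped
  - enrollment 5 (Chris): course_id=NULL, no match -> dropped
So 2 of 5 rows are dropped.

SQL:
SELECT a.student, b.title AS course
FROM enrollments a
INNER JOIN courses b ON a.course_id = b.id

Result:
student | course  
--------+---------
Pete    | History 
Nate    | History 
Julia   | Networks


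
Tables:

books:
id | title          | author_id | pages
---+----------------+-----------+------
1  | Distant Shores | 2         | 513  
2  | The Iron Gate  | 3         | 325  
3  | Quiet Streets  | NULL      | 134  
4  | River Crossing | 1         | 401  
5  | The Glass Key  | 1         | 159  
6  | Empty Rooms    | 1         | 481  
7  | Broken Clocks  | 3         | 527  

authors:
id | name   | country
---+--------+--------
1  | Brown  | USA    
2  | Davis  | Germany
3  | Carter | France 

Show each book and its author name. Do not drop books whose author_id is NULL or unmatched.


LEFT JOIN keeps every row from books (the left table); where author_id has no match in authors, the author columns become NULL. Walk through each book:
  - book 1 (Distant Shores): author_id=2 -> matches Davis
  - book 2 (The Iron Gate): author_id=3 -> matches Carter
  - book 3 (Quiet Streets): author_id=NULL, no match -> kept with NULL
  - book 4 (River Crossing): author_id=1 -> matches Brown
  - book 5 (The Glass Key): author_id=1 -> matches Brown
  - book 6 (Empty Rooms): author_id=1 -> matches Brown
  - book 7 (Broken Clocks): author_id=3 -> matches Carter
All 7 rows appear; 1 has NULL author.

SQL:
SELECT a.title, b.name AS author
FROM books a
LEFT JOIN authors b ON a.author_id = b.id

Result:
title          | author
---------------+-------
Distant Shores | Davis 
The Iron Gate  | Carter
Quiet Streets  | NULL  
River Crossing | Brown 
The Glass Key  | Brown 
Empty Rooms    | Brown 
Broken Clocks  | Carter


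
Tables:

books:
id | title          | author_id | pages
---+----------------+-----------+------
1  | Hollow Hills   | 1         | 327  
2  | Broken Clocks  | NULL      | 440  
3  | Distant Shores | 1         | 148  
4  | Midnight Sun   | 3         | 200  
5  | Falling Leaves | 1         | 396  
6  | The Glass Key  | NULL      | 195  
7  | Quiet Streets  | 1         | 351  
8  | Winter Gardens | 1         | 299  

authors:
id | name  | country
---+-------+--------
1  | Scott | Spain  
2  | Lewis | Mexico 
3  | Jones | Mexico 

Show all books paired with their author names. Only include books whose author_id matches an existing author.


INNER JOIN keeps only books rows whose author_id matches an id in authors. Walk through each book:
  - book 1 (Hollow Hills): author_id=1 -> matches Scott
  - book 2 (Broken Clocks): author_id=NULL, no match -> dropped
  - book 3 (Distant Shores): author_id=1 -> matches Scott
  - book 4 (Midnight Sun): author_id=3 -> matches Jones
  - book 5 (Falling Leaves): author_id=1 -> matches Scott
  - book 6 (The Glass Key): author_id=NULL, no match -> dropped
  - book 7 (Quiet Streets): author_id=1 -> matches Scott
  - book 8 (Winter Gardens): author_id=1 -> matches Scott
So 2 of 8 rows are dropped.

SQL:
SELECT a.title, b.name AS author
FROM books a
INNER JOIN authors b ON a.author_id = b.id

Result:
title          | author
---------------+-------
Hollow Hills   | Scott 
Distant Shores | Scott 
Midnight Sun   | Jones 
Falling Leaves | Scott 
Quiet Streets  | Scott 
Winter Gardens | Scott 


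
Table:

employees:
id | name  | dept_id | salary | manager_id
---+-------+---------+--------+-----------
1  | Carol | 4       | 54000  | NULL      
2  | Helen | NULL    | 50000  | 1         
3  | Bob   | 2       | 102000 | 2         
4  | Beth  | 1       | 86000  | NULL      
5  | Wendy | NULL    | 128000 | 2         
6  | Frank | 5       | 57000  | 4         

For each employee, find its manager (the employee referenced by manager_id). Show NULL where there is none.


This is a self-join: employees is joined to a second copy of itself, matching each row's manager_id to another row's id. Use LEFT JOIN so rows with manager_id=NULL are kept.
  - employee 1 (Carol): manager_id=NULL -> NULL
  - employee 2 (Helen): manager_id=1 -> Carol
  - employee 3 (Bob): manager_id=2 -> Helen
  - employee 4 (Beth): manager_id=NULL -> NULL
  - employee 5 (Wendy): manager_id=2 -> Helen
  - employee 6 (Frank): manager_id=4 -> Beth

SQL:
SELECT a.name AS item, b.name AS manager
FROM employees a
LEFT JOIN employees b ON a.manager_id = b.id

Result:
item  | manager
------+--------
Carol | NULL   
Helen | Carol  
Bob   | Helen  
Beth  | NULL   
Wendy | Helen  
Frank | Beth   


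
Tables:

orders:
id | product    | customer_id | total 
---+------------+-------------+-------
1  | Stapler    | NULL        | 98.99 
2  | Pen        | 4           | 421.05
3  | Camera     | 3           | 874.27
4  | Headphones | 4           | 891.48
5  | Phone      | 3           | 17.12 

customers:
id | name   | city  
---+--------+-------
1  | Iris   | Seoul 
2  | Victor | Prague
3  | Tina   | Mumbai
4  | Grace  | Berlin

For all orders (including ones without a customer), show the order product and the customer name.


LEFT JOIN keeps every row from orders (the left table); where customer_id has no match in customers, the customer columns become NULL. Walk through each order:
  - order 1 (Stapler): customer_id=NULL, no match -> kept with NULL
  - order 2 (Pen): customer_id=4 -> matches Grace
  - order 3 (Camera): customer_id=3 -> matches Tina
  - order 4 (Headphones): customer_id=4 -> matches Grace
  - order 5 (Phone): customer_id=3 -> matches Tina
All 5 rows appear; 1 has NULL customer.

SQL:
SELECT a.product, b.name AS customer
FROM orders a
LEFT JOIN customers b ON a.customer_id = b.id

Result:
product    | customer
-----------+---------
Stapler    | NULL    
Pen        | Grace   
Camera     | Tina    
Headphones | Grace   
Phone      | Tina    


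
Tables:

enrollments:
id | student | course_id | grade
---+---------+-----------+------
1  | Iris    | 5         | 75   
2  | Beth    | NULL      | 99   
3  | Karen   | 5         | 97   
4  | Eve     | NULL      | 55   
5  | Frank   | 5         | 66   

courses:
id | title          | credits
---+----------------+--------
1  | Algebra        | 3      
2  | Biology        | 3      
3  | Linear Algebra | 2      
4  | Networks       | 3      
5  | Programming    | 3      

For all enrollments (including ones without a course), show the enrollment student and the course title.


LEFT JOIN keeps every row from enrollments (the left table); where course_id has no match in courses, the course columns become NULL. Walk through each enrollment:
  - enrollment 1 (Iris): course_id=5 -> matches Programming
  - enrollment 2 (Beth): course_id=NULL, no match -> kept with NULL
  - enrollment 3 (Karen): course_id=5 -> matches Programming
  - enrollment 4 (Eve): course_id=NULL, no match -> kept with NULL
  - enrollment 5 (Frank): course_id=5 -> matches Programming
All 5 rows appear; 2 have NULL course.

SQL:
SELECT a.student, b.title AS course
FROM enrollments a
LEFT JOIN courses b ON a.course_id = b.id

Result:
student | course     
--------+------------
Iris    | Programming
Beth    | NULL       
Karen   | Programming
Eve     | NULL       
Frank   | Programming


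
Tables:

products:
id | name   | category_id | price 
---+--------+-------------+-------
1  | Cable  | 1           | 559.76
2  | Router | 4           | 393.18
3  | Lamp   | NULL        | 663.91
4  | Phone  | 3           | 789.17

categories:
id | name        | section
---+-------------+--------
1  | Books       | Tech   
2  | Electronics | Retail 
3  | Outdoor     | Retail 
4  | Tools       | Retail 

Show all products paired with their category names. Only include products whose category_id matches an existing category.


INNER JOIN keeps only products rows whose category_id matches an id in categories. Walk through each product:
  - product 1 (Cable): category_id=1 -> matches Books
  - product 2 (Router): category_id=4 -> matches Tools
  - product 3 (Lamp): category_id=NULL, no match -> dropped
  - product 4 (Phone): category_id=3 -> matches Outdoor
So 1 of 4 rows is dropped.

SQL:
SELECT a.name, b.name AS category
FROM products a
INNER JOIN categories b ON a.category_id = b.id

Result:
name   | category
-------+---------
Cable  | Books   
Router | Tools   
Phone  | Outdoor 


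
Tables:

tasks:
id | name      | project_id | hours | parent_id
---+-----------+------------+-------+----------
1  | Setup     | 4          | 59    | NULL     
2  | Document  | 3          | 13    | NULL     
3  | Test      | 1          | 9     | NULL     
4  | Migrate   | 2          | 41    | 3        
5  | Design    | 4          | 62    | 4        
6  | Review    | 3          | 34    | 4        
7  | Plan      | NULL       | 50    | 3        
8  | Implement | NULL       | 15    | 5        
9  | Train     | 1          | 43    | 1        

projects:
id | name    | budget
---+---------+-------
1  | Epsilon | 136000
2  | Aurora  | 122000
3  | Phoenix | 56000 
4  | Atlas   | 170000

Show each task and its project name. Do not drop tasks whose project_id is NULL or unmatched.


LEFT JOIN keeps every row from tasks (the left table); where project_id has no match in projects, the project columns become NULL. Walk through each task:
  - task 1 (Setup): project_id=4 -> matches Atlas
  - task 2 (Document): project_id=3 -> matches Phoenix
  - task 3 (Test): project_id=1 -> matches Epsilon
  - task 4 (Migrate): project_id=2 -> matches Aurora
  - task 5 (Design): project_id=4 -> matches Atlas
  - task 6 (Review): project_id=3 -> matches Phoenix
  - task 7 (Plan): project_id=NULL, no match -> kept with NULL
  - task 8 (Implement): project_id=NULL, no match -> kept with NULL
  - task 9 (Train): project_id=1 -> matches Epsilon
All 9 rows appear; 2 have NULL project.

SQL:
SELECT a.name, b.name AS project
FROM tasks a
LEFT JOIN projects b ON a.project_id = b.id

Result:
name      | project
----------+--------
Setup     | Atlas  
Document  | Phoenix
Test      | Epsilon
Migrate   | Aurora 
Design    | Atlas  
Review    | Phoenix
Plan      | NULL   
Implement | NULL   
Train     | Epsilon


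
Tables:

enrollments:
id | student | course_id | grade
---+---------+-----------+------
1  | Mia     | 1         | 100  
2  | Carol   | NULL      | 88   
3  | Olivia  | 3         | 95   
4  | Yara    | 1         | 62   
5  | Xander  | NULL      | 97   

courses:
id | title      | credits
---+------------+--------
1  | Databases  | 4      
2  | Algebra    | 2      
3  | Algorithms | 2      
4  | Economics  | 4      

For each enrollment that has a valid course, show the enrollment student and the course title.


INNER JOIN keeps only enrollments rows whose course_id matches an id in courses. Walk through each enrollment:
  - enrollment 1 (Mia): course_id=1 -> matches Databases
  - enrollment 2 (Carol): course_id=NULL, no match -> dropped
  - enrollment 3 (Olivia): course_id=3 -> matches Algorithms
  - enrollment 4 (Yara): course_id=1 -> matches Databases
  - enrollment 5 (Xander): course_id=NULL, no match -> dropped
So 2 of 5 rows are dropped.

SQL:
SELECT a.student, b.title AS course
FROM enrollments a
INNER JOIN courses b ON a.course_id = b.id

Result:
student | course    
--------+-----------
Mia     | Databases 
Olivia  | Algorithms
Yara    | Databases 


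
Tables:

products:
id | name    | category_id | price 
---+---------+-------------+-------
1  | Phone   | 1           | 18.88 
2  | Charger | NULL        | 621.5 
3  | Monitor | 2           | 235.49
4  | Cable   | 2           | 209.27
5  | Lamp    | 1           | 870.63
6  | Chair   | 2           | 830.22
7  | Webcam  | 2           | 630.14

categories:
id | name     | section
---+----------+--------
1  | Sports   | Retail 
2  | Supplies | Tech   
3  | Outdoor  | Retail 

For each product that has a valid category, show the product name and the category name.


INNER JOIN keeps only products rows whose category_id matches an id in categories. Walk through each product:
  - product 1 (Phone): category_id=1 -> matches Sports
  - product 2 (Charger): category_id=NULL, no match -> dropped
  - product 3 (Monitor): category_id=2 -> matches Supplies
  - product 4 (Cable): category_id=2 -> matches Supplies
  - product 5 (Lamp): category_id=1 -> matches Sports
  - product 6 (Chair): category_id=2 -> matches Supplies
  - product 7 (Webcam): category_id=2 -> matches Supplies
So 1 of 7 rows is dropped.

SQL:
SELECT a.name, b.name AS category
FROM products a
INNER JOIN categories b ON a.category_id = b.id

Result:
name    | category
--------+---------
Phone   | Sports  
Monitor | Supplies
Cable   | Supplies
Lamp    | Sports  
Chair   | Supplies
Webcam  | Supplies


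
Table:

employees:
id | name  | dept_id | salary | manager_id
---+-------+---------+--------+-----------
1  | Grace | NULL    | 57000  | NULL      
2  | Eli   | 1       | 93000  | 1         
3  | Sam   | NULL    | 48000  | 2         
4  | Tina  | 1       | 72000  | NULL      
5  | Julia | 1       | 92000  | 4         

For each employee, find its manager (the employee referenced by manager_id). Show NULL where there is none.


This is a self-join: employees is joined to a second copy of itself, matching each row's manager_id to another row's id. Use LEFT JOIN so rows with manager_id=NULL are kept.
  - employee 1 (Grace): manager_id=NULL -> NULL
  - employee 2 (Eli): manager_id=1 -> Grace
  - employee 3 (Sam): manager_id=2 -> Eli
  - employee 4 (Tina): manager_id=NULL -> NULL
  - employee 5 (Julia): manager_id=4 -> Tina

SQL:
SELECT a.name AS item, b.name AS manager
FROM employees a
LEFT JOIN employees b ON a.manager_id = b.id

Result:
item  | manager
------+--------
Grace | NULL   
Eli   | Grace  
Sam   | Eli    
Tina  | NULL   
Julia | Tina   


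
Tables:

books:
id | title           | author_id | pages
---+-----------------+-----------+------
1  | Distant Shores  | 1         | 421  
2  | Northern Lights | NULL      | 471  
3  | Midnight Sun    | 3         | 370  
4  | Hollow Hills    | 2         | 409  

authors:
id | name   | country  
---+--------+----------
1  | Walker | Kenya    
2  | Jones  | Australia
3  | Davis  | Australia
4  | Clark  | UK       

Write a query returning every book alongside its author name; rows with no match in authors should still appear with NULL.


LEFT JOIN keeps every row from books (the left table); where author_id has no match in authors, the author columns become NULL. Walk through each book:
  - book 1 (Distant Shores): author_id=1 -> matches Walker
  - book 2 (Northern Lights): author_id=NULL, no match -> kept with NULL
  - book 3 (Midnight Sun): author_id=3 -> matches Davis
  - book 4 (Hollow Hills): author_id=2 -> matches Jones
All 4 rows appear; 1 has NULL author.

SQL:
SELECT a.title, b.name AS author
FROM books a
LEFT JOIN authors b ON a.author_id = b.id

Result:
title           | author
----------------+-------
Distant Shores  | Walker
Northern Lights | NULL  
Midnight Sun    | Davis 
Hollow Hills    | Jones 


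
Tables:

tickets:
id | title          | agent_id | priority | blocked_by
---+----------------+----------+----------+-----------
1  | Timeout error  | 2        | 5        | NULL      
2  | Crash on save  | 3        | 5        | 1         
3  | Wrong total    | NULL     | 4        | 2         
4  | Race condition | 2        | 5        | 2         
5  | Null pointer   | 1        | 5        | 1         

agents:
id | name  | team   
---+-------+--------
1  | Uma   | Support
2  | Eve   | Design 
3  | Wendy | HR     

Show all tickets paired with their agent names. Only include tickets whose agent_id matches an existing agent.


INNER JOIN keeps only tickets rows whose agent_id matches an id in agents. Walk through each ticket:
  - ticket 1 (Timeout error): agent_id=2 -> matches Eve
  - ticket 2 (Crash on save): agent_id=3 -> matches Wendy
  - ticket 3 (Wrong total): agent_id=NULL, no match -> dropped
  - ticket 4 (Race condition): agent_id=2 -> matches Eve
  - ticket 5 (Null pointer): agent_id=1 -> matches Uma
So 1 of 5 rows is dropped.

SQL:
SELECT a.title, b.name AS agent
FROM tickets a
INNER JOIN agents b ON a.agent_id = b.id

Result:
title          | agent
---------------+------
Timeout error  | Eve  
Crash on save  | Wendy
Race condition | Eve  
Null pointer   | Uma  


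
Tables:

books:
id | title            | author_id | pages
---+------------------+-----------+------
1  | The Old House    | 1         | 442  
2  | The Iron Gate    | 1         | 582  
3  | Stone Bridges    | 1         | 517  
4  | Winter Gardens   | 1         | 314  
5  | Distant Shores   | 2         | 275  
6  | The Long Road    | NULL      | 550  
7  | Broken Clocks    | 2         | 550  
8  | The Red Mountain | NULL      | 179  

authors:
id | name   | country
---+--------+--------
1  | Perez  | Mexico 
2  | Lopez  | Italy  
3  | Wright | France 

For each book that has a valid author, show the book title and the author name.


INNER JOIN keeps only books rows whose author_id matches an id in authors. Walk through each book:
  - book 1 (The Old House): author_id=1 -> matches Perez
  - book 2 (The Iron Gate): author_id=1 -> matches Perez
  - book 3 (Stone Bridges): author_id=1 -> matches Perez
  - book 4 (Winter Gardens): author_id=1 -> matches Perez
  - book 5 (Distant Shores): author_id=2 -> matches Lopez
  - book 6 (The Long Road): author_id=NULL, no match -> dropped
  - book 7 (Broken Clocks): author_id=2 -> matches Lopez
  - book 8 (The Red Mountain): author_id=NULL, no match -> dropped
So 2 of 8 rows are dropped.

SQL:
SELECT a.title, b.name AS author
FROM books a
INNER JOIN authors b ON a.author_id = b.id

Result:
title          | author
---------------+-------
The Old House  | Perez 
The Iron Gate  | Perez 
Stone Bridges  | Perez 
Winter Gardens | Perez 
Distant Shores | Lopez 
Broken Clocks  | Lopez 


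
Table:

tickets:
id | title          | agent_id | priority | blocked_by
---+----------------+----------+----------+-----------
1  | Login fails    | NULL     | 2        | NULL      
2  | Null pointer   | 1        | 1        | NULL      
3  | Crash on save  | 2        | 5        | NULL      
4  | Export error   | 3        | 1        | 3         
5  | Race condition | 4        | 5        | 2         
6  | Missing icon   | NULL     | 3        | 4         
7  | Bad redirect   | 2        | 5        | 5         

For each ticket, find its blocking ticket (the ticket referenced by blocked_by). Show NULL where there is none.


This is a self-join: tickets is joined to a second copy of itself, matching each row's blocked_by to another row's id. Use LEFT JOIN so rows with blocked_by=NULL are kept.
  - ticket 1 (Login fails): blocked_by=NULL -> NULL
  - ticket 2 (Null pointer): blocked_by=NULL -> NULL
  - ticket 3 (Crash on save): blocked_by=NULL -> NULL
  - ticket 4 (Export error): blocked_by=3 -> Crash on save
  - ticket 5 (Race condition): blocked_by=2 -> Null pointer
  - ticket 6 (Missing icon): blocked_by=4 -> Export error
  - ticket 7 (Bad redirect): blocked_by=5 -> Race condition

SQL:
SELECT a.title AS item, b.title AS blocked_by
FROM tickets a
LEFT JOIN tickets b ON a.blocked_by = b.id

Result:
item           | blocked_by    
---------------+---------------
Login fails    | NULL          
Null pointer   | NULL          
Crash on save  | NULL          
Export error   | Crash on save 
Race condition | Null pointer  
Missing icon   | Export error  
Bad redirect   | Race condition


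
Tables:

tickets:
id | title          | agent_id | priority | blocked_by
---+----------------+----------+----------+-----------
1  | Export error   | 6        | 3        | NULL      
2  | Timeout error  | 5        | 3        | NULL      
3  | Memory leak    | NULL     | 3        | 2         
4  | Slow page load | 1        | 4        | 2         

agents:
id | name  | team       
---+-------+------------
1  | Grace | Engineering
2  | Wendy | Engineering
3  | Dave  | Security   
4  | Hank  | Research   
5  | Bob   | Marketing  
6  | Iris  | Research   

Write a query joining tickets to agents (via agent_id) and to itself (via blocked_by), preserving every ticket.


Two LEFT JOINs from the same base table tickets: one to agents via agent_id, one to tickets itself via blocked_by. Both are LEFT so every ticket is preserved.
Match against agents:
  - ticket 1 (Export error): agent_id=6 -> matches Iris
  - ticket 2 (Timeout error): agent_id=5 -> matches Bob
  - ticket 3 (Memory leak): agent_id=NULL, no match -> kept with NULL
  - ticket 4 (Slow page load): agent_id=1 -> matches Grace
Match against tickets (self):
  - ticket 1 (Export error): blocked_by=NULL -> NULL
  - ticket 2 (Timeout error): blocked_by=NULL -> NULL
  - ticket 3 (Memory leak): blocked_by=2 -> Timeout error
  - ticket 4 (Slow page load): blocked_by=2 -> Timeout error

SQL:
SELECT a.title, b.name AS agent, c.title AS blocked_by
FROM tickets a
LEFT JOIN agents b ON a.agent_id = b.id
LEFT JOIN tickets c ON a.blocked_by = c.id

Result:
title          | agent | blocked_by   
---------------+-------+--------------
Export error   | Iris  | NULL         
Timeout error  | Bob   | NULL         
Memory leak    | NULL  | Timeout error
Slow page load | Grace | Timeout error


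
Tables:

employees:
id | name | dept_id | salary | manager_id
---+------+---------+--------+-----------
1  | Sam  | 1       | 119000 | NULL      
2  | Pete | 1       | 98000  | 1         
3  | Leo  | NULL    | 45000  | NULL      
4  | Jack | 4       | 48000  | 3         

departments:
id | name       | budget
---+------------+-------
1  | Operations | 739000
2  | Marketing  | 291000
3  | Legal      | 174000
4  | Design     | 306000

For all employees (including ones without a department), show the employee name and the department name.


LEFT JOIN keeps every row from employees (the left table); where dept_id has no match in departments, the department columns become NULL. Walk through each employee:
  - employee 1 (Sam): dept_id=1 -> matches Operations
  - employee 2 (Pete): dept_id=1 -> matches Operations
  - employee 3 (Leo): dept_id=NULL, no match -> kept with NULL
  - employee 4 (Jack): dept_id=4 -> matches Design
All 4 rows appear; 1 has NULL department.

SQL:
SELECT a.name, b.name AS department
FROM employees a
LEFT JOIN departments b ON a.dept_id = b.id

Result:
name | department
-----+-----------
Sam  | Operations
Pete | Operations
Leo  | NULL      
Jack | Design    


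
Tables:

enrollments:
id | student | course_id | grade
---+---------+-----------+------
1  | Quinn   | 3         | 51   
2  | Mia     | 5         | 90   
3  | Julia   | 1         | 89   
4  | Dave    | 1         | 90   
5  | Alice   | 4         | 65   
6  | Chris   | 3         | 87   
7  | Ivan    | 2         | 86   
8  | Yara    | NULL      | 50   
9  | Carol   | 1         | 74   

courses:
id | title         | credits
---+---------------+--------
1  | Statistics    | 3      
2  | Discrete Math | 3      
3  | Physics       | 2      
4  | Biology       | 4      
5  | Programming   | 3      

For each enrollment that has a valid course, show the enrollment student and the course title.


INNER JOIN keeps only enrollments rows whose course_id matches an id in courses. Walk through each enrollment:
  - enrollment 1 (Quinn): course_id=3 -> matches Physics
  - enrollment 2 (Mia): course_id=5 -> matches Programming
  - enrollment 3 (Julia): course_id=1 -> matches Statistics
  - enrollment 4 (Dave): course_id=1 -> matches Statistics
  - enrollment 5 (Alice): course_id=4 -> matches Biology
  - enrollment 6 (Chris): course_id=3 -> matches Physics
  - enrollment 7 (Ivan): course_id=2 -> matches Discrete Math
  - enrollment 8 (Yara): course_id=NULL, no match -> dropped
  - enrollment 9 (Carol): course_id=1 -> matches Statistics
So 1 of 9 rows is dropped.

SQL:
SELECT a.student, b.title AS course
FROM enrollments a
INNER JOIN courses b ON a.course_id = b.id

Result:
student | course       
--------+--------------
Quinn   | Physics      
Mia     | Programming  
Julia   | Statistics   
Dave    | Statistics   
Alice   | Biology      
Chris   | Physics      
Ivan    | Discrete Math
Carol   | Statistics   


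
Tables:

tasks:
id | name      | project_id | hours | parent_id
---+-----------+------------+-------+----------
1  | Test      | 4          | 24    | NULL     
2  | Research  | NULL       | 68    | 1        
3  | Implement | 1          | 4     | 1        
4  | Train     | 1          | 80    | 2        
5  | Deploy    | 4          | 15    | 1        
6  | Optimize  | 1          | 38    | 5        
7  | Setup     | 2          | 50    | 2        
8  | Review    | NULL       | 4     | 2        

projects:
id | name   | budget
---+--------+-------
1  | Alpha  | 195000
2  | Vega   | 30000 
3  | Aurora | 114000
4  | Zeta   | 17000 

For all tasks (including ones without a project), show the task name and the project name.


LEFT JOIN keeps every row from tasks (the left table); where project_id has no match in projects, the project columns become NULL. Walk through each task:
  - task 1 (Test): project_id=4 -> matches Zeta
  - task 2 (Research): project_id=NULL, no match -> kept with NULL
  - task 3 (Implement): project_id=1 -> matches Alpha
  - task 4 (Train): project_id=1 -> matches Alpha
  - task 5 (Deploy): project_id=4 -> matches Zeta
  - task 6 (Optimize): project_id=1 -> matches Alpha
  - task 7 (Setup): project_id=2 -> matches Vega
  - task 8 (Review): project_id=NULL, no match -> kept with NULL
All 8 rows appear; 2 have NULL project.

SQL:
SELECT a.name, b.name AS project
FROM tasks a
LEFT JOIN projects b ON a.project_id = b.id

Result:
name      | project
----------+--------
Test      | Zeta   
Research  | NULL   
Implement | Alpha  
Train     | Alpha  
Deploy    | Zeta   
Optimize  | Alpha  
Setup     | Vega   
Review    | NULL   


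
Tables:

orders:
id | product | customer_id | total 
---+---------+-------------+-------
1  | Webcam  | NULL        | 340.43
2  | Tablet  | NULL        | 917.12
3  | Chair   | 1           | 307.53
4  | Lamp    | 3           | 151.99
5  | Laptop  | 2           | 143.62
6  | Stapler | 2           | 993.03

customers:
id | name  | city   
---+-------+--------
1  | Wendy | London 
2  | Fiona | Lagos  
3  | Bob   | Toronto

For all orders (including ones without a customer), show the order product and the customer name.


LEFT JOIN keeps every row from orders (the left table); where customer_id has no match in customers, the customer columns become NULL. Walk through each order:
  - order 1 (Webcam): customer_id=NULL, no match -> kept with NULL
  - order 2 (Tablet): customer_id=NULL, no match -> kept with NULL
  - order 3 (Chair): customer_id=1 -> matches Wendy
  - order 4 (Lamp): customer_id=3 -> matches Bob
  - order 5 (Laptop): customer_id=2 -> matches Fiona
  - order 6 (Stapler): customer_id=2 -> matches Fiona
All 6 rows appear; 2 have NULL customer.

SQL:
SELECT a.product, b.name AS customer
FROM orders a
LEFT JOIN customers b ON a.customer_id = b.id

Result:
product | customer
--------+---------
Webcam  | NULL    
Tablet  | NULL    
Chair   | Wendy   
Lamp    | Bob     
Laptop  | Fiona   
Stapler | Fiona   


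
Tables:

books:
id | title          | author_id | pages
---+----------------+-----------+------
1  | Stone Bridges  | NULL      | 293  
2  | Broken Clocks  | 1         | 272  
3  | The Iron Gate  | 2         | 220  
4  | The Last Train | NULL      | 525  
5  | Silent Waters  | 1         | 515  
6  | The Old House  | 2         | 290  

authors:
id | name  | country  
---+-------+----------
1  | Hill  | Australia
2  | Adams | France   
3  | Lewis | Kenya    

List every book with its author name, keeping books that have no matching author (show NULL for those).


LEFT JOIN keeps every row from books (the left table); where author_id has no match in authors, the author columns become NULL. Walk through each book:
  - book 1 (Stone Bridges): author_id=NULL, no match -> kept with NULL
  - book 2 (Broken Clocks): author_id=1 -> matches Hill
  - book 3 (The Iron Gate): author_id=2 -> matches Adams
  - book 4 (The Last Train): author_id=NULL, no match -> kept with NULL
  - book 5 (Silent Waters): author_id=1 -> matches Hill
  - book 6 (The Old House): author_id=2 -> matches Adams
All 6 rows appear; 2 have NULL author.

SQL:
SELECT a.title, b.name AS author
FROM books a
LEFT JOIN authors b ON a.author_id = b.id

Result:
title          | author
---------------+-------
Stone Bridges  | NULL  
Broken Clocks  | Hill  
The Iron Gate  | Adams 
The Last Train | NULL  
Silent Waters  | Hill  
The Old House  | Adams 


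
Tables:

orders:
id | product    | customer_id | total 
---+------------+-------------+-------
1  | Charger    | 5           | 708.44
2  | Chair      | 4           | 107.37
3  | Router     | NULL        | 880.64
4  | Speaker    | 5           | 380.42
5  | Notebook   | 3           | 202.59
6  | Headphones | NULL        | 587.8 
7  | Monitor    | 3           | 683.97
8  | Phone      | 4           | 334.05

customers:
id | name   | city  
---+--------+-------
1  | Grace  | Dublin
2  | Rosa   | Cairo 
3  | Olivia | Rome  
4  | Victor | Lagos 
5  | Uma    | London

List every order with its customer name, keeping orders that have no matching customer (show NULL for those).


LEFT JOIN keeps every row from orders (the left table); where customer_id has no match in customers, the customer columns become NULL. Walk through each order:
  - order 1 (Charger): customer_id=5 -> matches Uma
  - order 2 (Chair): customer_id=4 -> matches Victor
  - order 3 (Router): customer_id=NULL, no match -> kept with NULL
  - order 4 (Speaker): customer_id=5 -> matches Uma
  - order 5 (Notebook): customer_id=3 -> matches Olivia
  - order 6 (Headphones): customer_id=NULL, no match -> kept with NULL
  - order 7 (Monitor): customer_id=3 -> matches Olivia
  - order 8 (Phone): customer_id=4 -> matches Victor
All 8 rows appear; 2 have NULL customer.

SQL:
SELECT a.product, b.name AS customer
FROM orders a
LEFT JOIN customers b ON a.customer_id = b.id

Result:
product    | customer
-----------+---------
Charger    | Uma     
Chair      | Victor  
Router     | NULL    
Speaker    | Uma     
Notebook   | Olivia  
Headphones | NULL    
Monitor    | Olivia  
Phone      | Victor  


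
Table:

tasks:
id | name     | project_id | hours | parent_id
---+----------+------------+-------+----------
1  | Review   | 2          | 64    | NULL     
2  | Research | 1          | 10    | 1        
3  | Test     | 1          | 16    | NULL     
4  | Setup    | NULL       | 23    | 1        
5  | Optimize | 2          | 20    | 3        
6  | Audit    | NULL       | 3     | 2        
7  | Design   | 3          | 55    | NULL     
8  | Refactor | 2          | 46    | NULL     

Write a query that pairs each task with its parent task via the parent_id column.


This is a self-join: tasks is joined to a second copy of itself, matching each row's parent_id to another row's id. Use LEFT JOIN so rows with parent_id=NULL are kept.
  - task 1 (Review): parent_id=NULL -> NULL
  - task 2 (Research): parent_id=1 -> Review
  - task 3 (Test): parent_id=NULL -> NULL
  - task 4 (Setup): parent_id=1 -> Review
  - task 5 (Optimize): parent_id=3 -> Test
  - task 6 (Audit): parent_id=2 -> Research
  - task 7 (Design): parent_id=NULL -> NULL
  - task 8 (Refactor): parent_id=NULL -> NULL

SQL:
SELECT a.name AS item, b.name AS parent
FROM tasks a
LEFT JOIN tasks b ON a.parent_id = b.id

Result:
item     | parent  
---------+---------
Review   | NULL    
Research | Review  
Test     | NULL    
Setup    | Review  
Optimize | Test    
Audit    | Research
Design   | NULL    
Refactor | NULL    


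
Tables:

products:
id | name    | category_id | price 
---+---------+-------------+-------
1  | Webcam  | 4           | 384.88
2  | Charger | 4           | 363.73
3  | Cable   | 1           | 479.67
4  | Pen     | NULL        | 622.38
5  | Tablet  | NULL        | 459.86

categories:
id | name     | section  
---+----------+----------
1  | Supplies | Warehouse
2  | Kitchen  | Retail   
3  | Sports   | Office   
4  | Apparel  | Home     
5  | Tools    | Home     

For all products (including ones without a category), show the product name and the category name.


LEFT JOIN keeps every row from products (the left table); where category_id has no match in categories, the category columns become NULL. Walk through each product:
  - product 1 (Webcam): category_id=4 -> matches Apparel
  - product 2 (Charger): category_id=4 -> matches Apparel
  - product 3 (Cable): category_id=1 -> matches Supplies
  - product 4 (Pen): category_id=NULL, no match -> kept with NULL
  - product 5 (Tablet): category_id=NULL, no match -> kept with NULL
All 5 rows appear; 2 have NULL category.

SQL:
SELECT a.name, b.name AS category
FROM products a
LEFT JOIN categories b ON a.category_id = b.id

Result:
name    | category
--------+---------
Webcam  | Apparel 
Charger | Apparel 
Cable   | Supplies
Pen     | NULL    
Tablet  | NULL    


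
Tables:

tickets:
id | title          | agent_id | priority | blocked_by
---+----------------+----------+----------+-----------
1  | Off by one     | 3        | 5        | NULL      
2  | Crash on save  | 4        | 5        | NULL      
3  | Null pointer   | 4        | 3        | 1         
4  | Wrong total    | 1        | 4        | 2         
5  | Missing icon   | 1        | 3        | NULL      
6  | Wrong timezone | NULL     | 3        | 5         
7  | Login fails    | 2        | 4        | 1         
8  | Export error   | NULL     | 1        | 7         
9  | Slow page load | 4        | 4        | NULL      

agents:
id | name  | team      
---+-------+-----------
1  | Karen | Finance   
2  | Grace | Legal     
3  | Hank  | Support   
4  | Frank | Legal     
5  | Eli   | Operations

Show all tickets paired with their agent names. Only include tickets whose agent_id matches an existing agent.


INNER JOIN keeps only tickets rows whose agent_id matches an id in agents. Walk through each ticket:
  - ticket 1 (Off by one): agent_id=3 -> matches Hank
  - ticket 2 (Crash on save): agent_id=4 -> matches Frank
  - ticket 3 (Null pointer): agent_id=4 -> matches Frank
  - ticket 4 (Wrong total): agent_id=1 -> matches Karen
  - ticket 5 (Missing icon): agent_id=1 -> matches Karen
  - ticket 6 (Wrong timezone): agent_id=NULL, no match -> dropped
  - ticket 7 (Login fails): agent_id=2 -> matches Grace
  - ticket 8 (Export error): agent_id=NULL, no match -> dropped
  - ticket 9 (Slow page load): agent_id=4 -> matches Frank
So 2 of 9 rows are dropped.

SQL:
SELECT a.title, b.name AS agent
FROM tickets a
INNER JOIN agents b ON a.agent_id = b.id

Result:
title          | agent
---------------+------
Off by one     | Hank 
Crash on save  | Frank
Null pointer   | Frank
Wrong total    | Karen
Missing icon   | Karen
Login fails    | Grace
Slow page load | Frank


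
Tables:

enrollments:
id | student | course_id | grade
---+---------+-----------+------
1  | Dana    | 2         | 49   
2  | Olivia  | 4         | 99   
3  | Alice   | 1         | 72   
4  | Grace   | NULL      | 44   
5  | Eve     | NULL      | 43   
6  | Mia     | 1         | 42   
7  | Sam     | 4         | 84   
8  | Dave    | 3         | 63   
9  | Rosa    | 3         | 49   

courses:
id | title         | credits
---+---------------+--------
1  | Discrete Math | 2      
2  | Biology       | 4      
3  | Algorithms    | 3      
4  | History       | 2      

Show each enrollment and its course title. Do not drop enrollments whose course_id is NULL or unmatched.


LEFT JOIN keeps every row from enrollments (the left table); where course_id has no match in courses, the course columns become NULL. Walk through each enrollment:
  - enrollment 1 (Dana): course_id=2 -> matches Biology
  - enrollment 2 (Olivia): course_id=4 -> matches History
  - enrollment 3 (Alice): course_id=1 -> matches Discrete Math
  - enrollment 4 (Grace): course_id=NULL, no match -> kept with NULL
  - enrollment 5 (Eve): course_id=NULL, no match -> kept with NULL
  - enrollment 6 (Mia): course_id=1 -> matches Discrete Math
  - enrollment 7 (Sam): course_id=4 -> matches History
  - enrollment 8 (Dave): course_id=3 -> matches Algorithms
  - enrollment 9 (Rosa): course_id=3 -> matches Algorithms
All 9 rows appear; 2 have NULL course.

SQL:
SELECT a.student, b.title AS course
FROM enrollments a
LEFT JOIN courses b ON a.course_id = b.id

Result:
student | course       
--------+--------------
Dana    | Biology      
Olivia  | History      
Alice   | Discrete Math
Grace   | NULL         
Eve     | NULL         
Mia     | Discrete Math
Sam     | History      
Dave    | Algorithms   
Rosa    | Algorithms   


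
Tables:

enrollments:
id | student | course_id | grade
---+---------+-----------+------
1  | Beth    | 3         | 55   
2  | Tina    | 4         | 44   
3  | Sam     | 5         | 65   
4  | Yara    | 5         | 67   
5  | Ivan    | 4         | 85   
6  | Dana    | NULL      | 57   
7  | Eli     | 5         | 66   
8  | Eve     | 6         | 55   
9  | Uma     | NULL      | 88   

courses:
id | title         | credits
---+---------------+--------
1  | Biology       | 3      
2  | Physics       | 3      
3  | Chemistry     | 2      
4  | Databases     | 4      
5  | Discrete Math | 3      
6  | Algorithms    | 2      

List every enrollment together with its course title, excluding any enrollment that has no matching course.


INNER JOIN keeps only enrollments rows whose course_id matches an id in courses. Walk through each enrollment:
  - enrollment 1 (Beth): course_id=3 -> matches Chemistry
  - enrollment 2 (Tina): course_id=4 -> matches Databases
  - enrollment 3 (Sam): course_id=5 -> matches Discrete Math
  - enrollment 4 (Yara): course_id=5 -> matches Discrete Math
  - enrollment 5 (Ivan): course_id=4 -> matches Databases
  - enrollment 6 (Dana): course_id=NULL, no match -> dropped
  - enrollment 7 (Eli): course_id=5 -> matches Discrete Math
  - enrollment 8 (Eve): course_id=6 -> matches Algorithms
  - enrollment 9 (Uma): course_id=NULL, no match -> dropped
So 2 of 9 rows are dropped.

SQL:
SELECT a.student, b.title AS course
FROM enrollments a
INNER JOIN courses b ON a.course_id = b.id

Result:
student | course       
--------+--------------
Beth    | Chemistry    
Tina    | Databases    
Sam     | Discrete Math
Yara    | Discrete Math
Ivan    | Databases    
Eli     | Discrete Math
Eve     | Algorithms   


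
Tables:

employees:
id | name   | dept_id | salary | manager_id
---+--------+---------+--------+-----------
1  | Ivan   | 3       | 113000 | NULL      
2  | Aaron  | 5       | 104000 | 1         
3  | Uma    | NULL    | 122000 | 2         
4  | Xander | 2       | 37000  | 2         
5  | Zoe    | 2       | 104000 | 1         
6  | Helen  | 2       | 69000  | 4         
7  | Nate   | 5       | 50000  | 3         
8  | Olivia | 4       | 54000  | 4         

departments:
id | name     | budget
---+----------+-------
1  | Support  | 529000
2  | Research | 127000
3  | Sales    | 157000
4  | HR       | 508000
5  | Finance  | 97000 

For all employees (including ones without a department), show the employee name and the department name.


LEFT JOIN keeps every row from employees (the left table); where dept_id has no match in departments, the department columns become NULL. Walk through each employee:
  - employee 1 (Ivan): dept_id=3 -> matches Sales
  - employee 2 (Aaron): dept_id=5 -> matches Finance
  - employee 3 (Uma): dept_id=NULL, no match -> kept with NULL
  - employee 4 (Xander): dept_id=2 -> matches Research
  - employee 5 (Zoe): dept_id=2 -> matches Research
  - employee 6 (Helen): dept_id=2 -> matches Research
  - employee 7 (Nate): dept_id=5 -> matches Finance
  - employee 8 (Olivia): dept_id=4 -> matches HR
All 8 rows appear; 1 has NULL department.

SQL:
SELECT a.name, b.name AS department
FROM employees a
LEFT JOIN departments b ON a.dept_id = b.id

Result:
name   | department
-------+-----------
Ivan   | Sales     
Aaron  | Finance   
Uma    | NULL      
Xander | Research  
Zoe    | Research  
Helen  | Research  
Nate   | Finance   
Olivia | HR        
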